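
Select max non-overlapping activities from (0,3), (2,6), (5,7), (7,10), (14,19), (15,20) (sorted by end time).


Greedy: pick earliest-ending, then skip overlaps.
Selected (4 activities): [(0, 3), (5, 7), (7, 10), (14, 19)]


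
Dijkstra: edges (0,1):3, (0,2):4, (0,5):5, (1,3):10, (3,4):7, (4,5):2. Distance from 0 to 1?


Dijkstra from 0:
Distances: {0: 0, 1: 3, 2: 4, 3: 13, 4: 7, 5: 5}
Shortest distance to 1 = 3, path = [0, 1]


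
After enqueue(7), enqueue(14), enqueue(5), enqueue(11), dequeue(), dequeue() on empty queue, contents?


enqueue(7) -> [7]
enqueue(14) -> [7, 14]
enqueue(5) -> [7, 14, 5]
enqueue(11) -> [7, 14, 5, 11]
dequeue() returns 7 -> [14, 5, 11]
dequeue() returns 14 -> [5, 11]
Final queue (front to back): [5, 11]


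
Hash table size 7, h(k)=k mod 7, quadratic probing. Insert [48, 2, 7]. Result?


Insertions: 48->slot 6; 2->slot 2; 7->slot 0
Table: [7, None, 2, None, None, None, 48]


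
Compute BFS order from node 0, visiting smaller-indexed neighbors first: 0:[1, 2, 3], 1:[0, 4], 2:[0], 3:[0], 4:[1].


BFS queue: start with [0]
Visit order: [0, 1, 2, 3, 4]


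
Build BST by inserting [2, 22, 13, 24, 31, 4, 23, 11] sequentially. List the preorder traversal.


Root = 2; build tree by BST insertion.
Preorder traversal: [2, 22, 13, 4, 11, 24, 23, 31]


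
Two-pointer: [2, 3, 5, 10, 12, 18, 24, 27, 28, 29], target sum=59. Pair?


Two pointers: lo=0, hi=9
No pair sums to 59


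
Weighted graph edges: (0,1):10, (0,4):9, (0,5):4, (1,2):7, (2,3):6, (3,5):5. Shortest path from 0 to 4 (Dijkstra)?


Dijkstra from 0:
Distances: {0: 0, 1: 10, 2: 15, 3: 9, 4: 9, 5: 4}
Shortest distance to 4 = 9, path = [0, 4]


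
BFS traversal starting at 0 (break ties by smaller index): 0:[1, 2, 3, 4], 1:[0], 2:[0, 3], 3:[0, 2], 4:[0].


BFS queue: start with [0]
Visit order: [0, 1, 2, 3, 4]


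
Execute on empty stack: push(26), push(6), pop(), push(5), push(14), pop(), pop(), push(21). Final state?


push(26) -> [26]
push(6) -> [26, 6]
pop() returns 6 -> [26]
push(5) -> [26, 5]
push(14) -> [26, 5, 14]
pop() returns 14 -> [26, 5]
pop() returns 5 -> [26]
push(21) -> [26, 21]
Final stack (bottom to top): [26, 21]


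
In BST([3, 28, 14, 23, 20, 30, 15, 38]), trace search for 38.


BST root = 3
Search for 38: compare at each node
Path: [3, 28, 30, 38]


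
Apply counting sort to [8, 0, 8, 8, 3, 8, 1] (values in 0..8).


Count array: [1, 1, 0, 1, 0, 0, 0, 0, 4]
Reconstruct: [0, 1, 3, 8, 8, 8, 8]


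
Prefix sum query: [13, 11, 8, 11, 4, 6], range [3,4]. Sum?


Prefix sums: [0, 13, 24, 32, 43, 47, 53]
Sum[3..4] = prefix[5] - prefix[3] = 47 - 32 = 15


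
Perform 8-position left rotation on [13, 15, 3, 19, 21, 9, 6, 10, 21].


Left rotate by 8: [21, 13, 15, 3, 19, 21, 9, 6, 10]


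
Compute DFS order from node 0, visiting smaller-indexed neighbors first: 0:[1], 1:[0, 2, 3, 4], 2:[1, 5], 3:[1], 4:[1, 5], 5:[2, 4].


DFS stack-based: start with [0]
Visit order: [0, 1, 2, 5, 4, 3]


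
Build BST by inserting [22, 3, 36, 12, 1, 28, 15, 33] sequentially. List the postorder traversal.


Root = 22; build tree by BST insertion.
Postorder traversal: [1, 15, 12, 3, 33, 28, 36, 22]


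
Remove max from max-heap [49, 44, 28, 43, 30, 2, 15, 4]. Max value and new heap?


Max = 49
Replace root with last, heapify down
Resulting heap: [44, 43, 28, 4, 30, 2, 15]


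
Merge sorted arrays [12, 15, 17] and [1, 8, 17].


Compare heads, take smaller each step.
Merged: [1, 8, 12, 15, 17, 17]


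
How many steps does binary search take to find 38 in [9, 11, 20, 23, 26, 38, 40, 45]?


Search for 38:
[0,7] mid=3 arr[3]=23
[4,7] mid=5 arr[5]=38
Total: 2 comparisons


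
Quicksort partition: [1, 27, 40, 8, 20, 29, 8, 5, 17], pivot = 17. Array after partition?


Elements <= 17 go left of pivot.
Result: [1, 8, 8, 5, 17, 29, 40, 27, 20], pivot at index 4


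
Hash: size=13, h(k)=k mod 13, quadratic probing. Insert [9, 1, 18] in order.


Insertions: 9->slot 9; 1->slot 1; 18->slot 5
Table: [None, 1, None, None, None, 18, None, None, None, 9, None, None, None]


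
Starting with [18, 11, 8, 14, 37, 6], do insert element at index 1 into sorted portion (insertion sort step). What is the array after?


After one pass: [11, 18, 8, 14, 37, 6]


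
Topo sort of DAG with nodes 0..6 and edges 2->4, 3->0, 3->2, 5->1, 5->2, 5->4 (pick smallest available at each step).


Kahn's algorithm, process smallest node first
Order: [3, 0, 5, 1, 2, 4, 6]


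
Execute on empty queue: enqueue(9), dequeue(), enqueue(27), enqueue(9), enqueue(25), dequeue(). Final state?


enqueue(9) -> [9]
dequeue() returns 9 -> []
enqueue(27) -> [27]
enqueue(9) -> [27, 9]
enqueue(25) -> [27, 9, 25]
dequeue() returns 27 -> [9, 25]
Final queue (front to back): [9, 25]


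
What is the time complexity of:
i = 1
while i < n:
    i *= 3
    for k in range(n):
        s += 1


Per nesting level: O(log n) * O(n) = O(n log n)
Complexity: O(n log n)


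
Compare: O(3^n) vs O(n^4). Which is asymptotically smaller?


quartic grows slower than exponential (base 3)
O(n^4) is asymptotically smaller; O(3^n) grows faster


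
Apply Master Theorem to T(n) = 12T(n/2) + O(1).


a=12, b=2, c=0. log_2(12)=3.585 > c=0. Case 1: O(n^log_b(a)) = O(n^3.585)
Complexity: O(n^3.585)


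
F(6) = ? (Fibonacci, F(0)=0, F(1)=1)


F(n)=F(n-1)+F(n-2)
...F(4)=3, F(5)=5, F(6)=8


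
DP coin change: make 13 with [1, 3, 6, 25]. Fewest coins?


dp[0]=0; dp[i]=1+min(dp[i-c] for c in coins)
...dp[8]=3, dp[9]=2, dp[10]=3, dp[11]=4, dp[12]=2, dp[13]=3
Minimum coins for 13 = 3


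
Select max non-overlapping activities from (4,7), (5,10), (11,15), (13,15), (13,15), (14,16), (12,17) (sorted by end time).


Greedy: pick earliest-ending, then skip overlaps.
Selected (2 activities): [(4, 7), (11, 15)]


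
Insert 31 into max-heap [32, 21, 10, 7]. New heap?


Append 31: [32, 21, 10, 7, 31]
Bubble up: swap idx 4(31) with idx 1(21)
Result: [32, 31, 10, 7, 21]


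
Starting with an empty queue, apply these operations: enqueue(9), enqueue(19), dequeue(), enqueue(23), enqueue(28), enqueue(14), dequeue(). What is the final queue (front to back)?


enqueue(9) -> [9]
enqueue(19) -> [9, 19]
dequeue() returns 9 -> [19]
enqueue(23) -> [19, 23]
enqueue(28) -> [19, 23, 28]
enqueue(14) -> [19, 23, 28, 14]
dequeue() returns 19 -> [23, 28, 14]
Final queue (front to back): [23, 28, 14]


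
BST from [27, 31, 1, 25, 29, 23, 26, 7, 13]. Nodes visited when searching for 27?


BST root = 27
Search for 27: compare at each node
Path: [27]


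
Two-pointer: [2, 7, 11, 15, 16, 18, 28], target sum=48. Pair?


Two pointers: lo=0, hi=6
No pair sums to 48


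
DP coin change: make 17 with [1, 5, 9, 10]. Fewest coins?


dp[0]=0; dp[i]=1+min(dp[i-c] for c in coins)
...dp[12]=3, dp[13]=4, dp[14]=2, dp[15]=2, dp[16]=3, dp[17]=4
Minimum coins for 17 = 4


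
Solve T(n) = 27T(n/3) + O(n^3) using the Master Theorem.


a=27, b=3, c=3. log_3(27)=3 = c=3. Case 2: O(n^c log n) = O(n^3 log n)
Complexity: O(n^3 log n)


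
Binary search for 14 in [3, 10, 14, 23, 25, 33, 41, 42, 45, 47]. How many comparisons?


Search for 14:
[0,9] mid=4 arr[4]=25
[0,3] mid=1 arr[1]=10
[2,3] mid=2 arr[2]=14
Total: 3 comparisons


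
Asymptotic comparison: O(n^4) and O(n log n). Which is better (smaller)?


linearithmic grows slower than quartic
O(n log n) is asymptotically smaller; O(n^4) grows faster


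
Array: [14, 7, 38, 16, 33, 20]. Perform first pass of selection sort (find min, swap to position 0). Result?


After one pass: [7, 14, 38, 16, 33, 20]


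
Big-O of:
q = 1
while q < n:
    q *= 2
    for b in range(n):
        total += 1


Per nesting level: O(log n) * O(n) = O(n log n)
Complexity: O(n log n)


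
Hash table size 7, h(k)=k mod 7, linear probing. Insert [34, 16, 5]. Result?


Insertions: 34->slot 6; 16->slot 2; 5->slot 5
Table: [None, None, 16, None, None, 5, 34]


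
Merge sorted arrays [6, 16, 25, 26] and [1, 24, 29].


Compare heads, take smaller each step.
Merged: [1, 6, 16, 24, 25, 26, 29]


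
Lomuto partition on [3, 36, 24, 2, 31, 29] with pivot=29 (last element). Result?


Elements <= 29 go left of pivot.
Result: [3, 24, 2, 29, 31, 36], pivot at index 3


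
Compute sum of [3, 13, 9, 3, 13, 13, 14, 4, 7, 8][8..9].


Prefix sums: [0, 3, 16, 25, 28, 41, 54, 68, 72, 79, 87]
Sum[8..9] = prefix[10] - prefix[8] = 87 - 72 = 15


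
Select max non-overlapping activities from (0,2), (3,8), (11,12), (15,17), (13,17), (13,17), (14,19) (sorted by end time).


Greedy: pick earliest-ending, then skip overlaps.
Selected (4 activities): [(0, 2), (3, 8), (11, 12), (15, 17)]


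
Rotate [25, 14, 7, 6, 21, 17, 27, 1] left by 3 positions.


Left rotate by 3: [6, 21, 17, 27, 1, 25, 14, 7]


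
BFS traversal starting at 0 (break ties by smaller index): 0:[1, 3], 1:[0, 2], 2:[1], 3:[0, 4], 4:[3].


BFS queue: start with [0]
Visit order: [0, 1, 3, 2, 4]


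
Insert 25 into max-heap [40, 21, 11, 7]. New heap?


Append 25: [40, 21, 11, 7, 25]
Bubble up: swap idx 4(25) with idx 1(21)
Result: [40, 25, 11, 7, 21]


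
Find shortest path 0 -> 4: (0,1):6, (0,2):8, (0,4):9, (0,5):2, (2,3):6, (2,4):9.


Dijkstra from 0:
Distances: {0: 0, 1: 6, 2: 8, 3: 14, 4: 9, 5: 2}
Shortest distance to 4 = 9, path = [0, 4]


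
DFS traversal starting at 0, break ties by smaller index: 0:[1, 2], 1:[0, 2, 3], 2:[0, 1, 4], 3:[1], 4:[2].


DFS stack-based: start with [0]
Visit order: [0, 1, 2, 4, 3]


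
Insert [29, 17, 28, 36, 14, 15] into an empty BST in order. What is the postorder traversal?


Root = 29; build tree by BST insertion.
Postorder traversal: [15, 14, 28, 17, 36, 29]


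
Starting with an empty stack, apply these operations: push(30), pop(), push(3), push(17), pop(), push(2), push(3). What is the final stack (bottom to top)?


push(30) -> [30]
pop() returns 30 -> []
push(3) -> [3]
push(17) -> [3, 17]
pop() returns 17 -> [3]
push(2) -> [3, 2]
push(3) -> [3, 2, 3]
Final stack (bottom to top): [3, 2, 3]


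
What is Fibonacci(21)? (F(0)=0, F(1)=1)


F(n)=F(n-1)+F(n-2)
...F(19)=4181, F(20)=6765, F(21)=10946


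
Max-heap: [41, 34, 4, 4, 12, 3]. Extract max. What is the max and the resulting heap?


Max = 41
Replace root with last, heapify down
Resulting heap: [34, 12, 4, 4, 3]


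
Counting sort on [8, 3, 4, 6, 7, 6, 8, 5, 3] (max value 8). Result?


Count array: [0, 0, 0, 2, 1, 1, 2, 1, 2]
Reconstruct: [3, 3, 4, 5, 6, 6, 7, 8, 8]


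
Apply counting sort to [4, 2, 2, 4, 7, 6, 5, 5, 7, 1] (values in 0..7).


Count array: [0, 1, 2, 0, 2, 2, 1, 2]
Reconstruct: [1, 2, 2, 4, 4, 5, 5, 6, 7, 7]


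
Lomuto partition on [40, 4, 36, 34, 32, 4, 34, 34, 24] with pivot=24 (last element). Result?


Elements <= 24 go left of pivot.
Result: [4, 4, 24, 34, 32, 40, 34, 34, 36], pivot at index 2


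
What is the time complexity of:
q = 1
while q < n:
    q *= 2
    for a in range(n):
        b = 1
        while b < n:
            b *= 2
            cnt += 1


Per nesting level: O(log n) * O(n) * O(log n) = O(n (log n)^2)
Complexity: O(n (log n)^2)


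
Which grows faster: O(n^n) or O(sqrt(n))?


sublinear grows slower than n^n
O(sqrt(n)) is asymptotically smaller; O(n^n) grows faster


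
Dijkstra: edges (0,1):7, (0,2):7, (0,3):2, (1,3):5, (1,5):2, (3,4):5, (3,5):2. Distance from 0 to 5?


Dijkstra from 0:
Distances: {0: 0, 1: 6, 2: 7, 3: 2, 4: 7, 5: 4}
Shortest distance to 5 = 4, path = [0, 3, 5]


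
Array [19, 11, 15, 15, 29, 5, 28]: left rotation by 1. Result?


Left rotate by 1: [11, 15, 15, 29, 5, 28, 19]


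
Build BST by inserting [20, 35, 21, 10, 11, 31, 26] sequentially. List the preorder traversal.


Root = 20; build tree by BST insertion.
Preorder traversal: [20, 10, 11, 35, 21, 31, 26]


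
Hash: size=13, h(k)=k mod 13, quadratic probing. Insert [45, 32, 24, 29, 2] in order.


Insertions: 45->slot 6; 32->slot 7; 24->slot 11; 29->slot 3; 2->slot 2
Table: [None, None, 2, 29, None, None, 45, 32, None, None, None, 24, None]


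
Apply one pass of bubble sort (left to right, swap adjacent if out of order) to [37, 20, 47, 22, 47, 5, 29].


After one pass: [20, 37, 22, 47, 5, 29, 47]


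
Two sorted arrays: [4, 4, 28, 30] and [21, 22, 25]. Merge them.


Compare heads, take smaller each step.
Merged: [4, 4, 21, 22, 25, 28, 30]


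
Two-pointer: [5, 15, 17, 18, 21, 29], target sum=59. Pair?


Two pointers: lo=0, hi=5
No pair sums to 59


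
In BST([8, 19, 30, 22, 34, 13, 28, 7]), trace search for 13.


BST root = 8
Search for 13: compare at each node
Path: [8, 19, 13]


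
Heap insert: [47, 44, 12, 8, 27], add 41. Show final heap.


Append 41: [47, 44, 12, 8, 27, 41]
Bubble up: swap idx 5(41) with idx 2(12)
Result: [47, 44, 41, 8, 27, 12]


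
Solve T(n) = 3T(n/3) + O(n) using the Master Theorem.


a=3, b=3, c=1. log_3(3)=1 = c=1. Case 2: O(n^c log n) = O(n log n)
Complexity: O(n log n)


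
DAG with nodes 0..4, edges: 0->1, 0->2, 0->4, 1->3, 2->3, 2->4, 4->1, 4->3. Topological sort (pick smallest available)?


Kahn's algorithm, process smallest node first
Order: [0, 2, 4, 1, 3]


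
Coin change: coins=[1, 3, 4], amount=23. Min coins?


dp[0]=0; dp[i]=1+min(dp[i-c] for c in coins)
...dp[18]=5, dp[19]=5, dp[20]=5, dp[21]=6, dp[22]=6, dp[23]=6
Minimum coins for 23 = 6


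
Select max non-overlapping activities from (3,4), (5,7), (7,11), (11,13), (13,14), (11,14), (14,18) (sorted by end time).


Greedy: pick earliest-ending, then skip overlaps.
Selected (6 activities): [(3, 4), (5, 7), (7, 11), (11, 13), (13, 14), (14, 18)]


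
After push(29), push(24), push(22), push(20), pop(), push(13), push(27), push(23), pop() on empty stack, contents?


push(29) -> [29]
push(24) -> [29, 24]
push(22) -> [29, 24, 22]
push(20) -> [29, 24, 22, 20]
pop() returns 20 -> [29, 24, 22]
push(13) -> [29, 24, 22, 13]
push(27) -> [29, 24, 22, 13, 27]
push(23) -> [29, 24, 22, 13, 27, 23]
pop() returns 23 -> [29, 24, 22, 13, 27]
Final stack (bottom to top): [29, 24, 22, 13, 27]


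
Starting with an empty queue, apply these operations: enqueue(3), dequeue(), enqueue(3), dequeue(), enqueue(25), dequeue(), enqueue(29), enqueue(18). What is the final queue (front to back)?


enqueue(3) -> [3]
dequeue() returns 3 -> []
enqueue(3) -> [3]
dequeue() returns 3 -> []
enqueue(25) -> [25]
dequeue() returns 25 -> []
enqueue(29) -> [29]
enqueue(18) -> [29, 18]
Final queue (front to back): [29, 18]


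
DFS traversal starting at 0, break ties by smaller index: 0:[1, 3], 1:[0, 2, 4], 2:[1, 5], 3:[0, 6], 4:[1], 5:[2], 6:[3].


DFS stack-based: start with [0]
Visit order: [0, 1, 2, 5, 4, 3, 6]


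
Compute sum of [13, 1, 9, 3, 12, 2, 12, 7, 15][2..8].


Prefix sums: [0, 13, 14, 23, 26, 38, 40, 52, 59, 74]
Sum[2..8] = prefix[9] - prefix[2] = 74 - 14 = 60


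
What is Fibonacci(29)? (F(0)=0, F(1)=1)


F(n)=F(n-1)+F(n-2)
...F(27)=196418, F(28)=317811, F(29)=514229


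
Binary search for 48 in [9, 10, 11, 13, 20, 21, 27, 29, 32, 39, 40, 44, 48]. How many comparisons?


Search for 48:
[0,12] mid=6 arr[6]=27
[7,12] mid=9 arr[9]=39
[10,12] mid=11 arr[11]=44
[12,12] mid=12 arr[12]=48
Total: 4 comparisons


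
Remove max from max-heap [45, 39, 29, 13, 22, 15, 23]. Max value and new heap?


Max = 45
Replace root with last, heapify down
Resulting heap: [39, 23, 29, 13, 22, 15]


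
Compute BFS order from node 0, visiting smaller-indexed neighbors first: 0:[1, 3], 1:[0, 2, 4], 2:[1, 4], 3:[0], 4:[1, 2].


BFS queue: start with [0]
Visit order: [0, 1, 3, 2, 4]


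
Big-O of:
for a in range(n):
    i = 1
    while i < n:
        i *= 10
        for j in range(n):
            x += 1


Per nesting level: O(n) * O(log n) * O(n) = O(n^2 log n)
Complexity: O(n^2 log n)


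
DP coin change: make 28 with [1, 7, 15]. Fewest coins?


dp[0]=0; dp[i]=1+min(dp[i-c] for c in coins)
...dp[23]=3, dp[24]=4, dp[25]=5, dp[26]=6, dp[27]=7, dp[28]=4
Minimum coins for 28 = 4


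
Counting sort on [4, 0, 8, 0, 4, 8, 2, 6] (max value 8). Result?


Count array: [2, 0, 1, 0, 2, 0, 1, 0, 2]
Reconstruct: [0, 0, 2, 4, 4, 6, 8, 8]


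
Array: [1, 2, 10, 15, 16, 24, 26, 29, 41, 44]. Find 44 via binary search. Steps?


Search for 44:
[0,9] mid=4 arr[4]=16
[5,9] mid=7 arr[7]=29
[8,9] mid=8 arr[8]=41
[9,9] mid=9 arr[9]=44
Total: 4 comparisons


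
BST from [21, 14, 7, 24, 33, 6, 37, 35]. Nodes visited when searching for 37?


BST root = 21
Search for 37: compare at each node
Path: [21, 24, 33, 37]


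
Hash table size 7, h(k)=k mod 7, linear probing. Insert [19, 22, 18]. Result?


Insertions: 19->slot 5; 22->slot 1; 18->slot 4
Table: [None, 22, None, None, 18, 19, None]


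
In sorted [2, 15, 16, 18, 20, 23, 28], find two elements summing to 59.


Two pointers: lo=0, hi=6
No pair sums to 59


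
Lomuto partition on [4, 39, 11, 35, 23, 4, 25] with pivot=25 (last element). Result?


Elements <= 25 go left of pivot.
Result: [4, 11, 23, 4, 25, 35, 39], pivot at index 4


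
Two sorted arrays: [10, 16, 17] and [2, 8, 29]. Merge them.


Compare heads, take smaller each step.
Merged: [2, 8, 10, 16, 17, 29]


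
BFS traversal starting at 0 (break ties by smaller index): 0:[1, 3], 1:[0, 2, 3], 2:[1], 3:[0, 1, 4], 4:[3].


BFS queue: start with [0]
Visit order: [0, 1, 3, 2, 4]


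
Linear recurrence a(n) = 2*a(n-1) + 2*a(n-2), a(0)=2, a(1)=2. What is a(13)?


Build bottom-up:
...a(11)=63296, a(12)=172928, a(13)=2*172928+2*63296=472448


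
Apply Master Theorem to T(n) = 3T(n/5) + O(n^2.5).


a=3, b=5, c=2.5. log_5(3)=0.683 < c=2.5. Case 3: O(n^c) = O(n^2.500)
Complexity: O(n^2.500)


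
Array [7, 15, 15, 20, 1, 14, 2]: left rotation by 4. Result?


Left rotate by 4: [1, 14, 2, 7, 15, 15, 20]


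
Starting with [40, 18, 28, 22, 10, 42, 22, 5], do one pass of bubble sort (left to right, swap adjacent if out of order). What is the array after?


After one pass: [18, 28, 22, 10, 40, 22, 5, 42]


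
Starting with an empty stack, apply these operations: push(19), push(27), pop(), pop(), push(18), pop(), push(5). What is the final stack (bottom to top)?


push(19) -> [19]
push(27) -> [19, 27]
pop() returns 27 -> [19]
pop() returns 19 -> []
push(18) -> [18]
pop() returns 18 -> []
push(5) -> [5]
Final stack (bottom to top): [5]


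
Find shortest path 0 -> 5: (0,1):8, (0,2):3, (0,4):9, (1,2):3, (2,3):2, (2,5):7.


Dijkstra from 0:
Distances: {0: 0, 1: 6, 2: 3, 3: 5, 4: 9, 5: 10}
Shortest distance to 5 = 10, path = [0, 2, 5]


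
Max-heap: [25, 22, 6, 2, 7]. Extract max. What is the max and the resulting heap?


Max = 25
Replace root with last, heapify down
Resulting heap: [22, 7, 6, 2]


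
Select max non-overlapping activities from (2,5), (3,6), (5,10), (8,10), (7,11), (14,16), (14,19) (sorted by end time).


Greedy: pick earliest-ending, then skip overlaps.
Selected (3 activities): [(2, 5), (5, 10), (14, 16)]


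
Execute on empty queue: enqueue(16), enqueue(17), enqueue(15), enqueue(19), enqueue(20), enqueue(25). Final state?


enqueue(16) -> [16]
enqueue(17) -> [16, 17]
enqueue(15) -> [16, 17, 15]
enqueue(19) -> [16, 17, 15, 19]
enqueue(20) -> [16, 17, 15, 19, 20]
enqueue(25) -> [16, 17, 15, 19, 20, 25]
Final queue (front to back): [16, 17, 15, 19, 20, 25]


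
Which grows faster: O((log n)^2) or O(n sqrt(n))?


polylogarithmic grows slower than n^1.5
O((log n)^2) is asymptotically smaller; O(n sqrt(n)) grows faster


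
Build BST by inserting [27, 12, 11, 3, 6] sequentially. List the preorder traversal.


Root = 27; build tree by BST insertion.
Preorder traversal: [27, 12, 11, 3, 6]


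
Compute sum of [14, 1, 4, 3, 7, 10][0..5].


Prefix sums: [0, 14, 15, 19, 22, 29, 39]
Sum[0..5] = prefix[6] - prefix[0] = 39 - 0 = 39


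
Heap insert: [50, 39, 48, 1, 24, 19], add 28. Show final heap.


Append 28: [50, 39, 48, 1, 24, 19, 28]
Bubble up: no swaps needed
Result: [50, 39, 48, 1, 24, 19, 28]


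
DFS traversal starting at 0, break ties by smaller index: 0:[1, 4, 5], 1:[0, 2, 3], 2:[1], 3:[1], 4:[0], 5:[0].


DFS stack-based: start with [0]
Visit order: [0, 1, 2, 3, 4, 5]


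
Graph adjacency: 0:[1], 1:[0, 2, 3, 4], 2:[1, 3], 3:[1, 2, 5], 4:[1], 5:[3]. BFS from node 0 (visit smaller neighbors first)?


BFS queue: start with [0]
Visit order: [0, 1, 2, 3, 4, 5]


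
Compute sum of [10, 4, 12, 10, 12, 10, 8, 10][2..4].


Prefix sums: [0, 10, 14, 26, 36, 48, 58, 66, 76]
Sum[2..4] = prefix[5] - prefix[2] = 48 - 14 = 34


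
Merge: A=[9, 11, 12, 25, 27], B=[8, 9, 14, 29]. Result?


Compare heads, take smaller each step.
Merged: [8, 9, 9, 11, 12, 14, 25, 27, 29]


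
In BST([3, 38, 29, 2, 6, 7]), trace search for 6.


BST root = 3
Search for 6: compare at each node
Path: [3, 38, 29, 6]


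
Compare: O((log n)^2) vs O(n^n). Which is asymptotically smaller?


polylogarithmic grows slower than n^n
O((log n)^2) is asymptotically smaller; O(n^n) grows faster


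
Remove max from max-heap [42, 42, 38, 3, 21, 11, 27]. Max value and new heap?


Max = 42
Replace root with last, heapify down
Resulting heap: [42, 27, 38, 3, 21, 11]


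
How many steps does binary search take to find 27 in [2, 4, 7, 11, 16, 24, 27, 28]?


Search for 27:
[0,7] mid=3 arr[3]=11
[4,7] mid=5 arr[5]=24
[6,7] mid=6 arr[6]=27
Total: 3 comparisons


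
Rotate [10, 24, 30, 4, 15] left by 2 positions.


Left rotate by 2: [30, 4, 15, 10, 24]


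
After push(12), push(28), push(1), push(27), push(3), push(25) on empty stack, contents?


push(12) -> [12]
push(28) -> [12, 28]
push(1) -> [12, 28, 1]
push(27) -> [12, 28, 1, 27]
push(3) -> [12, 28, 1, 27, 3]
push(25) -> [12, 28, 1, 27, 3, 25]
Final stack (bottom to top): [12, 28, 1, 27, 3, 25]


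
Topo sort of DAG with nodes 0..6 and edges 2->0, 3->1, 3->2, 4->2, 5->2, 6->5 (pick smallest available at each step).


Kahn's algorithm, process smallest node first
Order: [3, 1, 4, 6, 5, 2, 0]


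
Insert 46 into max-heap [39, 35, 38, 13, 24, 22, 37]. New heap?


Append 46: [39, 35, 38, 13, 24, 22, 37, 46]
Bubble up: swap idx 7(46) with idx 3(13); swap idx 3(46) with idx 1(35); swap idx 1(46) with idx 0(39)
Result: [46, 39, 38, 35, 24, 22, 37, 13]


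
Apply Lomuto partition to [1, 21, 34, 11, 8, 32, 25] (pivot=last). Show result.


Elements <= 25 go left of pivot.
Result: [1, 21, 11, 8, 25, 32, 34], pivot at index 4


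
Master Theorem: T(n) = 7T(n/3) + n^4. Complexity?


a=7, b=3, c=4. log_3(7)=1.771 < c=4. Case 3: O(n^c) = O(n^4)
Complexity: O(n^4)


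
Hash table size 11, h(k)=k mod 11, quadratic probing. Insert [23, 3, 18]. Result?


Insertions: 23->slot 1; 3->slot 3; 18->slot 7
Table: [None, 23, None, 3, None, None, None, 18, None, None, None]


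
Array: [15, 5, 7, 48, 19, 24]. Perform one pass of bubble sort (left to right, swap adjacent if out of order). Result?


After one pass: [5, 7, 15, 19, 24, 48]


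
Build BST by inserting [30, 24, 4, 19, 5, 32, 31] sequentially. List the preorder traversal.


Root = 30; build tree by BST insertion.
Preorder traversal: [30, 24, 4, 19, 5, 32, 31]


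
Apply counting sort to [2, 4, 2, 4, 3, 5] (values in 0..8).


Count array: [0, 0, 2, 1, 2, 1, 0, 0, 0]
Reconstruct: [2, 2, 3, 4, 4, 5]


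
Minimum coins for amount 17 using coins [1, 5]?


dp[0]=0; dp[i]=1+min(dp[i-c] for c in coins)
...dp[12]=4, dp[13]=5, dp[14]=6, dp[15]=3, dp[16]=4, dp[17]=5
Minimum coins for 17 = 5


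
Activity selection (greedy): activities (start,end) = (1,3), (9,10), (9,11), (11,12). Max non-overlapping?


Greedy: pick earliest-ending, then skip overlaps.
Selected (3 activities): [(1, 3), (9, 10), (11, 12)]


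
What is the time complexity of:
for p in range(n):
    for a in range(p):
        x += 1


Per nesting level: O(n) * O(n) [triangular over p] = O(n^2)
Complexity: O(n^2)


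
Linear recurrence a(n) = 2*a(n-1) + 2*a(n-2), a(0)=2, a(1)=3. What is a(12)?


Build bottom-up:
...a(10)=29856, a(11)=81568, a(12)=2*81568+2*29856=222848


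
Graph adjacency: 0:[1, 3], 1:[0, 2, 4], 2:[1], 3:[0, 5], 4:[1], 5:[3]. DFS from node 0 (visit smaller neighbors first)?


DFS stack-based: start with [0]
Visit order: [0, 1, 2, 4, 3, 5]


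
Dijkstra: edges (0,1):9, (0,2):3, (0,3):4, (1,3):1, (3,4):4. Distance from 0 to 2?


Dijkstra from 0:
Distances: {0: 0, 1: 5, 2: 3, 3: 4, 4: 8}
Shortest distance to 2 = 3, path = [0, 2]


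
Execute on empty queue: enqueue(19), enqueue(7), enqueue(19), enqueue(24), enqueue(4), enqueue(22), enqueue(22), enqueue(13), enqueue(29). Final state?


enqueue(19) -> [19]
enqueue(7) -> [19, 7]
enqueue(19) -> [19, 7, 19]
enqueue(24) -> [19, 7, 19, 24]
enqueue(4) -> [19, 7, 19, 24, 4]
enqueue(22) -> [19, 7, 19, 24, 4, 22]
enqueue(22) -> [19, 7, 19, 24, 4, 22, 22]
enqueue(13) -> [19, 7, 19, 24, 4, 22, 22, 13]
enqueue(29) -> [19, 7, 19, 24, 4, 22, 22, 13, 29]
Final queue (front to back): [19, 7, 19, 24, 4, 22, 22, 13, 29]


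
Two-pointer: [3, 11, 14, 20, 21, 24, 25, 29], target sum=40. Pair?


Two pointers: lo=0, hi=7
Found pair: (11, 29) summing to 40


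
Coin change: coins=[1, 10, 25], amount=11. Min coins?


dp[0]=0; dp[i]=1+min(dp[i-c] for c in coins)
...dp[6]=6, dp[7]=7, dp[8]=8, dp[9]=9, dp[10]=1, dp[11]=2
Minimum coins for 11 = 2


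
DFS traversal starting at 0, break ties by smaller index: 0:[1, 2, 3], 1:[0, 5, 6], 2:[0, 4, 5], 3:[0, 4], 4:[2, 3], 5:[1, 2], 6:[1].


DFS stack-based: start with [0]
Visit order: [0, 1, 5, 2, 4, 3, 6]


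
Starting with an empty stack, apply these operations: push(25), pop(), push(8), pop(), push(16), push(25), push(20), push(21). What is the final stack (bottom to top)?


push(25) -> [25]
pop() returns 25 -> []
push(8) -> [8]
pop() returns 8 -> []
push(16) -> [16]
push(25) -> [16, 25]
push(20) -> [16, 25, 20]
push(21) -> [16, 25, 20, 21]
Final stack (bottom to top): [16, 25, 20, 21]


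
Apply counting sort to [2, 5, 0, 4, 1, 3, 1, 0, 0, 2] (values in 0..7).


Count array: [3, 2, 2, 1, 1, 1, 0, 0]
Reconstruct: [0, 0, 0, 1, 1, 2, 2, 3, 4, 5]


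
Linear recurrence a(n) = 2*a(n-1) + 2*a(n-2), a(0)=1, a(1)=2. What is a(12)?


Build bottom-up:
...a(10)=18272, a(11)=49920, a(12)=2*49920+2*18272=136384


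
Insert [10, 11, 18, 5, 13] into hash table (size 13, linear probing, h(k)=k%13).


Insertions: 10->slot 10; 11->slot 11; 18->slot 5; 5->slot 6; 13->slot 0
Table: [13, None, None, None, None, 18, 5, None, None, None, 10, 11, None]


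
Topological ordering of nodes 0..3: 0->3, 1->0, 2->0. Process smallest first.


Kahn's algorithm, process smallest node first
Order: [1, 2, 0, 3]


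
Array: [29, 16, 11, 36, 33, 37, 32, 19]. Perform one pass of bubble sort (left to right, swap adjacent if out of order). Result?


After one pass: [16, 11, 29, 33, 36, 32, 19, 37]


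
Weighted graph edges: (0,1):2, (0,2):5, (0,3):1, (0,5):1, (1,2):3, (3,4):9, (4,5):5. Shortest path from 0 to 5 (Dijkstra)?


Dijkstra from 0:
Distances: {0: 0, 1: 2, 2: 5, 3: 1, 4: 6, 5: 1}
Shortest distance to 5 = 1, path = [0, 5]


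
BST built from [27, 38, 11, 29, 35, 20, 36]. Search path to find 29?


BST root = 27
Search for 29: compare at each node
Path: [27, 38, 29]


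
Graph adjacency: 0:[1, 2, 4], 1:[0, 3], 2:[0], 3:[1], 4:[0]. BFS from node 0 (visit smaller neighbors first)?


BFS queue: start with [0]
Visit order: [0, 1, 2, 4, 3]


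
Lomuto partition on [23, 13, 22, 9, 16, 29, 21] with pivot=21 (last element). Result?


Elements <= 21 go left of pivot.
Result: [13, 9, 16, 21, 22, 29, 23], pivot at index 3


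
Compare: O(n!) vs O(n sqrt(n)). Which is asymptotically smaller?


n^1.5 grows slower than factorial
O(n sqrt(n)) is asymptotically smaller; O(n!) grows faster


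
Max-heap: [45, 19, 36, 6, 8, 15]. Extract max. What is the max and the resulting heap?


Max = 45
Replace root with last, heapify down
Resulting heap: [36, 19, 15, 6, 8]


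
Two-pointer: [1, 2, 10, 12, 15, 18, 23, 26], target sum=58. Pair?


Two pointers: lo=0, hi=7
No pair sums to 58


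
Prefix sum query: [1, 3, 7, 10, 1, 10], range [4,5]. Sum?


Prefix sums: [0, 1, 4, 11, 21, 22, 32]
Sum[4..5] = prefix[6] - prefix[4] = 32 - 21 = 11


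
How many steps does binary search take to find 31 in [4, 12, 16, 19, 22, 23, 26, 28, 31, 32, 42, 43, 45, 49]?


Search for 31:
[0,13] mid=6 arr[6]=26
[7,13] mid=10 arr[10]=42
[7,9] mid=8 arr[8]=31
Total: 3 comparisons


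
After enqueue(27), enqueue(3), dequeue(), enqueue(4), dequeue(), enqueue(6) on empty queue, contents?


enqueue(27) -> [27]
enqueue(3) -> [27, 3]
dequeue() returns 27 -> [3]
enqueue(4) -> [3, 4]
dequeue() returns 3 -> [4]
enqueue(6) -> [4, 6]
Final queue (front to back): [4, 6]


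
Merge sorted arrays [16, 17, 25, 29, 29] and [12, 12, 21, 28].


Compare heads, take smaller each step.
Merged: [12, 12, 16, 17, 21, 25, 28, 29, 29]


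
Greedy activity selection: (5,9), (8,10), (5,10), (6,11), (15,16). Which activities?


Greedy: pick earliest-ending, then skip overlaps.
Selected (2 activities): [(5, 9), (15, 16)]


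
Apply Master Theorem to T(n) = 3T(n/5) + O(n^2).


a=3, b=5, c=2. log_5(3)=0.683 < c=2. Case 3: O(n^c) = O(n^2)
Complexity: O(n^2)


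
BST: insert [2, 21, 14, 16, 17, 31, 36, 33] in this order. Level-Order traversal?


Root = 2; build tree by BST insertion.
Level-Order traversal: [2, 21, 14, 31, 16, 36, 17, 33]


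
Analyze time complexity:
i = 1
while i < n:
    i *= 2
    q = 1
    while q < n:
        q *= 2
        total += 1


Per nesting level: O(log n) * O(log n) = O((log n)^2)
Complexity: O((log n)^2)


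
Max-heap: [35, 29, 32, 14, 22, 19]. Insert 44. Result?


Append 44: [35, 29, 32, 14, 22, 19, 44]
Bubble up: swap idx 6(44) with idx 2(32); swap idx 2(44) with idx 0(35)
Result: [44, 29, 35, 14, 22, 19, 32]


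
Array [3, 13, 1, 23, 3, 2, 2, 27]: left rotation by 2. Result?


Left rotate by 2: [1, 23, 3, 2, 2, 27, 3, 13]


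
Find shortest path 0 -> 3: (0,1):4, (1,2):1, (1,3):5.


Dijkstra from 0:
Distances: {0: 0, 1: 4, 2: 5, 3: 9}
Shortest distance to 3 = 9, path = [0, 1, 3]


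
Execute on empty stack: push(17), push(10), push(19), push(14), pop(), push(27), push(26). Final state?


push(17) -> [17]
push(10) -> [17, 10]
push(19) -> [17, 10, 19]
push(14) -> [17, 10, 19, 14]
pop() returns 14 -> [17, 10, 19]
push(27) -> [17, 10, 19, 27]
push(26) -> [17, 10, 19, 27, 26]
Final stack (bottom to top): [17, 10, 19, 27, 26]


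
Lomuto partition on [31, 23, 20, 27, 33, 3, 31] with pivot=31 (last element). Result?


Elements <= 31 go left of pivot.
Result: [31, 23, 20, 27, 3, 31, 33], pivot at index 5


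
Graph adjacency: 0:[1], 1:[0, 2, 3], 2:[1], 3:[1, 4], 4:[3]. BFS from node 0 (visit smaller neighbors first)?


BFS queue: start with [0]
Visit order: [0, 1, 2, 3, 4]


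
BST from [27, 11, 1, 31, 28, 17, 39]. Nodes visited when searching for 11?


BST root = 27
Search for 11: compare at each node
Path: [27, 11]


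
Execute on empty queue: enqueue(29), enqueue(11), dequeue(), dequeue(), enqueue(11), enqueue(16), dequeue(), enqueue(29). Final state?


enqueue(29) -> [29]
enqueue(11) -> [29, 11]
dequeue() returns 29 -> [11]
dequeue() returns 11 -> []
enqueue(11) -> [11]
enqueue(16) -> [11, 16]
dequeue() returns 11 -> [16]
enqueue(29) -> [16, 29]
Final queue (front to back): [16, 29]


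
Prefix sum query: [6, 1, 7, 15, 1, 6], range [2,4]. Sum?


Prefix sums: [0, 6, 7, 14, 29, 30, 36]
Sum[2..4] = prefix[5] - prefix[2] = 30 - 7 = 23


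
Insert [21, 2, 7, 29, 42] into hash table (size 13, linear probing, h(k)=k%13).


Insertions: 21->slot 8; 2->slot 2; 7->slot 7; 29->slot 3; 42->slot 4
Table: [None, None, 2, 29, 42, None, None, 7, 21, None, None, None, None]


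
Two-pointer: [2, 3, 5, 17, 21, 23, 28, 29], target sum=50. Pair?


Two pointers: lo=0, hi=7
Found pair: (21, 29) summing to 50


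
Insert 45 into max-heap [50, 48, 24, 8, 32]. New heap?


Append 45: [50, 48, 24, 8, 32, 45]
Bubble up: swap idx 5(45) with idx 2(24)
Result: [50, 48, 45, 8, 32, 24]


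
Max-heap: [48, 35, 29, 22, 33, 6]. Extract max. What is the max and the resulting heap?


Max = 48
Replace root with last, heapify down
Resulting heap: [35, 33, 29, 22, 6]


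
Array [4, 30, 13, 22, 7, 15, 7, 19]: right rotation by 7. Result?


Right rotate by 7: [30, 13, 22, 7, 15, 7, 19, 4]


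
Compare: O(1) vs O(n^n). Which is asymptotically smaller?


constant grows slower than n^n
O(1) is asymptotically smaller; O(n^n) grows faster


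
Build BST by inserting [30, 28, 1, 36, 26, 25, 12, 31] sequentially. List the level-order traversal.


Root = 30; build tree by BST insertion.
Level-Order traversal: [30, 28, 36, 1, 31, 26, 25, 12]


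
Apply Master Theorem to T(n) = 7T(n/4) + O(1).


a=7, b=4, c=0. log_4(7)=1.404 > c=0. Case 1: O(n^log_b(a)) = O(n^1.404)
Complexity: O(n^1.404)


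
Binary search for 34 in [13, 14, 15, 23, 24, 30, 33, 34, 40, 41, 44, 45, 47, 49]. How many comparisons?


Search for 34:
[0,13] mid=6 arr[6]=33
[7,13] mid=10 arr[10]=44
[7,9] mid=8 arr[8]=40
[7,7] mid=7 arr[7]=34
Total: 4 comparisons


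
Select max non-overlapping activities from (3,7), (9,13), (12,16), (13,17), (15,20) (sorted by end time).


Greedy: pick earliest-ending, then skip overlaps.
Selected (3 activities): [(3, 7), (9, 13), (13, 17)]


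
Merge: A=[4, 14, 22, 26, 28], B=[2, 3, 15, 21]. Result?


Compare heads, take smaller each step.
Merged: [2, 3, 4, 14, 15, 21, 22, 26, 28]


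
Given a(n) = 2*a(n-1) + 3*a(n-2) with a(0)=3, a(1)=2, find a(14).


Build bottom-up:
...a(12)=664303, a(13)=1992902, a(14)=2*1992902+3*664303=5978713


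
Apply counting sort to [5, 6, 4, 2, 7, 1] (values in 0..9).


Count array: [0, 1, 1, 0, 1, 1, 1, 1, 0, 0]
Reconstruct: [1, 2, 4, 5, 6, 7]


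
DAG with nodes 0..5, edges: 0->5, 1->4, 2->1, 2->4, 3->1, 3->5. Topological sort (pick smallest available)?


Kahn's algorithm, process smallest node first
Order: [0, 2, 3, 1, 4, 5]


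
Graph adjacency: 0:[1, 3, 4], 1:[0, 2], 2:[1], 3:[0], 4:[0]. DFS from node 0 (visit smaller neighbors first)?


DFS stack-based: start with [0]
Visit order: [0, 1, 2, 3, 4]


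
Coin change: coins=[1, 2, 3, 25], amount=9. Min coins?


dp[0]=0; dp[i]=1+min(dp[i-c] for c in coins)
...dp[4]=2, dp[5]=2, dp[6]=2, dp[7]=3, dp[8]=3, dp[9]=3
Minimum coins for 9 = 3


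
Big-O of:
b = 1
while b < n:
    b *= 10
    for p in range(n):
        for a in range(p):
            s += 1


Per nesting level: O(log n) * O(n) * O(n) [triangular over p] = O(n^2 log n)
Complexity: O(n^2 log n)


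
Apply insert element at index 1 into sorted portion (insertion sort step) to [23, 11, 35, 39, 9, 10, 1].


After one pass: [11, 23, 35, 39, 9, 10, 1]


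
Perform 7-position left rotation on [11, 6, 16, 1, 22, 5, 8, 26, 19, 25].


Left rotate by 7: [26, 19, 25, 11, 6, 16, 1, 22, 5, 8]


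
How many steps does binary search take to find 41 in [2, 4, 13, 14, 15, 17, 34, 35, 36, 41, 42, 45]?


Search for 41:
[0,11] mid=5 arr[5]=17
[6,11] mid=8 arr[8]=36
[9,11] mid=10 arr[10]=42
[9,9] mid=9 arr[9]=41
Total: 4 comparisons


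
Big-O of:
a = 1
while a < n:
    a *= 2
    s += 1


Per nesting level: O(log n) = O(log n)
Complexity: O(log n)


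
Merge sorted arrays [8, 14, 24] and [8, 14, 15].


Compare heads, take smaller each step.
Merged: [8, 8, 14, 14, 15, 24]


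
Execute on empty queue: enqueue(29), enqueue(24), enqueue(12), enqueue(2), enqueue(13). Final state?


enqueue(29) -> [29]
enqueue(24) -> [29, 24]
enqueue(12) -> [29, 24, 12]
enqueue(2) -> [29, 24, 12, 2]
enqueue(13) -> [29, 24, 12, 2, 13]
Final queue (front to back): [29, 24, 12, 2, 13]


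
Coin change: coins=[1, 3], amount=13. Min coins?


dp[0]=0; dp[i]=1+min(dp[i-c] for c in coins)
...dp[8]=4, dp[9]=3, dp[10]=4, dp[11]=5, dp[12]=4, dp[13]=5
Minimum coins for 13 = 5


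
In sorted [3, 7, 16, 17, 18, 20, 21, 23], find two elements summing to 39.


Two pointers: lo=0, hi=7
Found pair: (16, 23) summing to 39


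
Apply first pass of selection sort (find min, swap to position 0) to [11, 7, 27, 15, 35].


After one pass: [7, 11, 27, 15, 35]


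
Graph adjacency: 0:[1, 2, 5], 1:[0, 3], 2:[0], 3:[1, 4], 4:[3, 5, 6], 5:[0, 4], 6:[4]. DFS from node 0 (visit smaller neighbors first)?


DFS stack-based: start with [0]
Visit order: [0, 1, 3, 4, 5, 6, 2]


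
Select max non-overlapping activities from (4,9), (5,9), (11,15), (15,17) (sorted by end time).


Greedy: pick earliest-ending, then skip overlaps.
Selected (3 activities): [(4, 9), (11, 15), (15, 17)]


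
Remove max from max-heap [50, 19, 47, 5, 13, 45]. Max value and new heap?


Max = 50
Replace root with last, heapify down
Resulting heap: [47, 19, 45, 5, 13]


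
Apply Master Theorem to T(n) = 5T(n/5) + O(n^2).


a=5, b=5, c=2. log_5(5)=1 < c=2. Case 3: O(n^c) = O(n^2)
Complexity: O(n^2)


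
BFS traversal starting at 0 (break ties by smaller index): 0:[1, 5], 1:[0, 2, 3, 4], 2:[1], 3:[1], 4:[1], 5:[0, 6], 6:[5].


BFS queue: start with [0]
Visit order: [0, 1, 5, 2, 3, 4, 6]


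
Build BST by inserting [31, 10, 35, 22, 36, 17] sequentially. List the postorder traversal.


Root = 31; build tree by BST insertion.
Postorder traversal: [17, 22, 10, 36, 35, 31]


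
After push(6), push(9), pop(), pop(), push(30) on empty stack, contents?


push(6) -> [6]
push(9) -> [6, 9]
pop() returns 9 -> [6]
pop() returns 6 -> []
push(30) -> [30]
Final stack (bottom to top): [30]


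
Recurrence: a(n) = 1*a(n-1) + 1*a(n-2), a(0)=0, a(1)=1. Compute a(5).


Build bottom-up:
...a(3)=2, a(4)=3, a(5)=1*3+1*2=5


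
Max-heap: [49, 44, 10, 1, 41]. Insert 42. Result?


Append 42: [49, 44, 10, 1, 41, 42]
Bubble up: swap idx 5(42) with idx 2(10)
Result: [49, 44, 42, 1, 41, 10]


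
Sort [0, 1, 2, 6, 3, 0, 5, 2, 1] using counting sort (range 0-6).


Count array: [2, 2, 2, 1, 0, 1, 1]
Reconstruct: [0, 0, 1, 1, 2, 2, 3, 5, 6]


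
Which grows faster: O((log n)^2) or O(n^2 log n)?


polylogarithmic grows slower than n^2 log n
O((log n)^2) is asymptotically smaller; O(n^2 log n) grows faster


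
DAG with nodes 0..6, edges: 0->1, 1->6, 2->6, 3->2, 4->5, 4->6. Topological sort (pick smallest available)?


Kahn's algorithm, process smallest node first
Order: [0, 1, 3, 2, 4, 5, 6]


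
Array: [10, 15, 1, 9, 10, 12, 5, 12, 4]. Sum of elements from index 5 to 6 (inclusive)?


Prefix sums: [0, 10, 25, 26, 35, 45, 57, 62, 74, 78]
Sum[5..6] = prefix[7] - prefix[5] = 62 - 45 = 17


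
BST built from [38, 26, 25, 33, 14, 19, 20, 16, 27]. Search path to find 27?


BST root = 38
Search for 27: compare at each node
Path: [38, 26, 33, 27]


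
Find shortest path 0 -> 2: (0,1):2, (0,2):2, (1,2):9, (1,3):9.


Dijkstra from 0:
Distances: {0: 0, 1: 2, 2: 2, 3: 11}
Shortest distance to 2 = 2, path = [0, 2]


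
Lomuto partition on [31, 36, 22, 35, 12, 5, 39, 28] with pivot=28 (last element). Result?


Elements <= 28 go left of pivot.
Result: [22, 12, 5, 28, 36, 31, 39, 35], pivot at index 3


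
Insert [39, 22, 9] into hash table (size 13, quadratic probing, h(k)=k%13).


Insertions: 39->slot 0; 22->slot 9; 9->slot 10
Table: [39, None, None, None, None, None, None, None, None, 22, 9, None, None]


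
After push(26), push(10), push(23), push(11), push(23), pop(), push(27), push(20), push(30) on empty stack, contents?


push(26) -> [26]
push(10) -> [26, 10]
push(23) -> [26, 10, 23]
push(11) -> [26, 10, 23, 11]
push(23) -> [26, 10, 23, 11, 23]
pop() returns 23 -> [26, 10, 23, 11]
push(27) -> [26, 10, 23, 11, 27]
push(20) -> [26, 10, 23, 11, 27, 20]
push(30) -> [26, 10, 23, 11, 27, 20, 30]
Final stack (bottom to top): [26, 10, 23, 11, 27, 20, 30]
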